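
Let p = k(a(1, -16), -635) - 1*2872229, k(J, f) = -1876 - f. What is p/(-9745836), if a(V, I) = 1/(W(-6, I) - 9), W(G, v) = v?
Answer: 1436735/4872918 ≈ 0.29484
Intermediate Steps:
a(V, I) = 1/(-9 + I) (a(V, I) = 1/(I - 9) = 1/(-9 + I))
p = -2873470 (p = (-1876 - 1*(-635)) - 1*2872229 = (-1876 + 635) - 2872229 = -1241 - 2872229 = -2873470)
p/(-9745836) = -2873470/(-9745836) = -2873470*(-1/9745836) = 1436735/4872918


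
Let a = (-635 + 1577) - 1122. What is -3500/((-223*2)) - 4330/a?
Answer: 128059/4014 ≈ 31.903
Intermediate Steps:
a = -180 (a = 942 - 1122 = -180)
-3500/((-223*2)) - 4330/a = -3500/((-223*2)) - 4330/(-180) = -3500/(-446) - 4330*(-1/180) = -3500*(-1/446) + 433/18 = 1750/223 + 433/18 = 128059/4014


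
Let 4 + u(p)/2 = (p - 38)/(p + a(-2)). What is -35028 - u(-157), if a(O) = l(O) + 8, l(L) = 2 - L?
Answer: -1015658/29 ≈ -35023.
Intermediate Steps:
a(O) = 10 - O (a(O) = (2 - O) + 8 = 10 - O)
u(p) = -8 + 2*(-38 + p)/(12 + p) (u(p) = -8 + 2*((p - 38)/(p + (10 - 1*(-2)))) = -8 + 2*((-38 + p)/(p + (10 + 2))) = -8 + 2*((-38 + p)/(p + 12)) = -8 + 2*((-38 + p)/(12 + p)) = -8 + 2*(-38 + p)/(12 + p))
-35028 - u(-157) = -35028 - 2*(-86 - 3*(-157))/(12 - 157) = -35028 - 2*(-86 + 471)/(-145) = -35028 - 2*(-1)*385/145 = -35028 - 1*(-154/29) = -35028 + 154/29 = -1015658/29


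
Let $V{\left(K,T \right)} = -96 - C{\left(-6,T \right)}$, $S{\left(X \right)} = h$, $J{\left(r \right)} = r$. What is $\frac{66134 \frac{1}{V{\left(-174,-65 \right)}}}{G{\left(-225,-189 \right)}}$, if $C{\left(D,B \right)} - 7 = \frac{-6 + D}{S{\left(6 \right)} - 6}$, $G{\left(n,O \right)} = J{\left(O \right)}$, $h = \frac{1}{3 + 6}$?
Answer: $\frac{3505102}{1052163} \approx 3.3313$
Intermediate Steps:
$h = \frac{1}{9} \approx 0.11111$
$S{\left(X \right)} = \frac{1}{9}$
$G{\left(n,O \right)} = O$
$C{\left(D,B \right)} = \frac{425}{53} - \frac{9 D}{53}$ ($C{\left(D,B \right)} = 7 + \frac{-6 + D}{\frac{1}{9} - 6} = 7 + \frac{-6 + D}{- \frac{53}{9}} = 7 + \left(-6 + D\right) \left(- \frac{9}{53}\right) = 7 - \left(- \frac{54}{53} + \frac{9 D}{53}\right) = \frac{425}{53} - \frac{9 D}{53}$)
$V{\left(K,T \right)} = - \frac{5567}{53}$ ($V{\left(K,T \right)} = -96 - \left(\frac{425}{53} - - \frac{54}{53}\right) = -96 - \left(\frac{425}{53} + \frac{54}{53}\right) = -96 - \frac{479}{53} = - \frac{5567}{53}$)
$\frac{66134 \frac{1}{V{\left(-174,-65 \right)}}}{G{\left(-225,-189 \right)}} = \frac{66134 \frac{1}{- \frac{5567}{53}}}{-189} = 66134 \left(- \frac{53}{5567}\right) \left(- \frac{1}{189}\right) = \left(- \frac{3505102}{5567}\right) \left(- \frac{1}{189}\right) = \frac{3505102}{1052163}$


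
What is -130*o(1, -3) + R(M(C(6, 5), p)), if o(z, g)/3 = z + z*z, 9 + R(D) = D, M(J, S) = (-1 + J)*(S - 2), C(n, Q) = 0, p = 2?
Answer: -789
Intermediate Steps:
M(J, S) = (-1 + J)*(-2 + S)
R(D) = -9 + D
o(z, g) = 3*z + 3*z**2 (o(z, g) = 3*(z + z*z) = 3*(z + z**2) = 3*z + 3*z**2)
-130*o(1, -3) + R(M(C(6, 5), p)) = -390*(1 + 1) + (-9 + (2 - 1*2 - 2*0 + 0*2)) = -390*2 + (-9 + (2 - 2 + 0 + 0)) = -130*6 + (-9 + 0) = -780 - 9 = -789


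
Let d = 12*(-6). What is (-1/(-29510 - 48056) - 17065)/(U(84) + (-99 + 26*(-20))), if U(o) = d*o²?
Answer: 1323663789/39454023466 ≈ 0.033550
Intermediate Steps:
d = -72
U(o) = -72*o²
(-1/(-29510 - 48056) - 17065)/(U(84) + (-99 + 26*(-20))) = (-1/(-29510 - 48056) - 17065)/(-72*84² + (-99 + 26*(-20))) = (-1/(-77566) - 17065)/(-72*7056 + (-99 - 520)) = (-1*(-1/77566) - 17065)/(-508032 - 619) = (1/77566 - 17065)/(-508651) = -1323663789/77566*(-1/508651) = 1323663789/39454023466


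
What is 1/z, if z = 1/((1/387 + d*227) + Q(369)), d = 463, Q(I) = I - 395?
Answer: 40664026/387 ≈ 1.0508e+5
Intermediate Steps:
Q(I) = -395 + I
z = 387/40664026 (z = 1/((1/387 + 463*227) + (-395 + 369)) = 1/((1/387 + 105101) - 26) = 1/(40674088/387 - 26) = 1/(40664026/387) = 387/40664026 ≈ 9.5170e-6)
1/z = 1/(387/40664026) = 40664026/387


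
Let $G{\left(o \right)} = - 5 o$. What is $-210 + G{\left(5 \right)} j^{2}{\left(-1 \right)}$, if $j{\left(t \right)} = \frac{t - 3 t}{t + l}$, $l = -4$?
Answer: $-214$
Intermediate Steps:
$j{\left(t \right)} = - \frac{2 t}{-4 + t}$ ($j{\left(t \right)} = \frac{t - 3 t}{t - 4} = \frac{\left(-2\right) t}{-4 + t} = - \frac{2 t}{-4 + t}$)
$G{\left(o \right)} = - 5 o$
$-210 + G{\left(5 \right)} j^{2}{\left(-1 \right)} = -210 + \left(-5\right) 5 \left(\left(-2\right) \left(-1\right) \frac{1}{-4 - 1}\right)^{2} = -210 - 25 \left(\left(-2\right) \left(-1\right) \frac{1}{-5}\right)^{2} = -210 - 25 \left(\left(-2\right) \left(-1\right) \left(- \frac{1}{5}\right)\right)^{2} = -210 - 25 \left(- \frac{2}{5}\right)^{2} = -210 - 4 = -214$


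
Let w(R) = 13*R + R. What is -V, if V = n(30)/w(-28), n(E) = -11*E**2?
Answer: -2475/98 ≈ -25.255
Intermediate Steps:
w(R) = 14*R
V = 2475/98 (V = (-11*30**2)/((14*(-28))) = -11*900/(-392) = -9900*(-1/392) = 2475/98 ≈ 25.255)
-V = -1*2475/98 = -2475/98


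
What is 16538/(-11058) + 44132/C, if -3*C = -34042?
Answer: 225262093/94109109 ≈ 2.3936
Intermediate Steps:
C = 34042/3 (C = -⅓*(-34042) = 34042/3 ≈ 11347.)
16538/(-11058) + 44132/C = 16538/(-11058) + 44132/(34042/3) = 16538*(-1/11058) + 44132*(3/34042) = -8269/5529 + 66198/17021 = 225262093/94109109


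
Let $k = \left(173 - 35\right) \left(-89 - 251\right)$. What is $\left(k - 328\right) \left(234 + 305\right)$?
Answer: $-25466672$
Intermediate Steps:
$k = -46920$ ($k = 138 \left(-340\right) = -46920$)
$\left(k - 328\right) \left(234 + 305\right) = \left(-46920 - 328\right) \left(234 + 305\right) = \left(-47248\right) 539 = -25466672$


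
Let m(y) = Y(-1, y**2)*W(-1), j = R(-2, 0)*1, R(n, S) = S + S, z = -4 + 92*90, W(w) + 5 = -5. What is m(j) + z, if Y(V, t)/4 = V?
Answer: 8316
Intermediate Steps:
W(w) = -10 (W(w) = -5 - 5 = -10)
Y(V, t) = 4*V
z = 8276 (z = -4 + 8280 = 8276)
R(n, S) = 2*S
j = 0 (j = (2*0)*1 = 0*1 = 0)
m(y) = 40 (m(y) = (4*(-1))*(-10) = -4*(-10) = 40)
m(j) + z = 40 + 8276 = 8316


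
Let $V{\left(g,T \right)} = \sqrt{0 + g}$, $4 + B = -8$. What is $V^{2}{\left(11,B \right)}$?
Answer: $11$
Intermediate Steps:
$B = -12$ ($B = -4 - 8 = -12$)
$V{\left(g,T \right)} = \sqrt{g}$
$V^{2}{\left(11,B \right)} = \left(\sqrt{11}\right)^{2} = 11$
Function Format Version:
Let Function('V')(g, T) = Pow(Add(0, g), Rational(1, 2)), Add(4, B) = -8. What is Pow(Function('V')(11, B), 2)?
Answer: 11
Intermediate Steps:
B = -12 (B = Add(-4, -8) = -12)
Function('V')(g, T) = Pow(g, Rational(1, 2))
Pow(Function('V')(11, B), 2) = Pow(Pow(11, Rational(1, 2)), 2) = 11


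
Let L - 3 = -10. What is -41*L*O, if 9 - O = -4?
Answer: 3731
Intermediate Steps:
O = 13 (O = 9 - 1*(-4) = 9 + 4 = 13)
L = -7 (L = 3 - 10 = -7)
-41*L*O = -(-287)*13 = -41*(-91) = 3731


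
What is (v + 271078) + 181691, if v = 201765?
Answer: 654534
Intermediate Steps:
(v + 271078) + 181691 = (201765 + 271078) + 181691 = 472843 + 181691 = 654534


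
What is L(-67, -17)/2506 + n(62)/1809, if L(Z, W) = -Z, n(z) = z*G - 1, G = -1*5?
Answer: -658163/4533354 ≈ -0.14518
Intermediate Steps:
G = -5
n(z) = -1 - 5*z (n(z) = z*(-5) - 1 = -5*z - 1 = -1 - 5*z)
L(-67, -17)/2506 + n(62)/1809 = -1*(-67)/2506 + (-1 - 5*62)/1809 = 67*(1/2506) + (-1 - 310)*(1/1809) = 67/2506 - 311*1/1809 = 67/2506 - 311/1809 = -658163/4533354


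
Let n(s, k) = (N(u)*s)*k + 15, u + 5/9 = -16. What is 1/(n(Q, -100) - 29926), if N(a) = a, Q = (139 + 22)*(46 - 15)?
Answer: 9/74096701 ≈ 1.2146e-7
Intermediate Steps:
u = -149/9 (u = -5/9 - 16 = -149/9 ≈ -16.556)
Q = 4991 (Q = 161*31 = 4991)
n(s, k) = 15 - 149*k*s/9 (n(s, k) = (-149*s/9)*k + 15 = -149*k*s/9 + 15 = 15 - 149*k*s/9)
1/(n(Q, -100) - 29926) = 1/((15 - 149/9*(-100)*4991) - 29926) = 1/((15 + 74365900/9) - 29926) = 1/(74366035/9 - 29926) = 1/(74096701/9) = 9/74096701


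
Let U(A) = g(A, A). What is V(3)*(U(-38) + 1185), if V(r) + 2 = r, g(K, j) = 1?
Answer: 1186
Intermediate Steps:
V(r) = -2 + r
U(A) = 1
V(3)*(U(-38) + 1185) = (-2 + 3)*(1 + 1185) = 1*1186 = 1186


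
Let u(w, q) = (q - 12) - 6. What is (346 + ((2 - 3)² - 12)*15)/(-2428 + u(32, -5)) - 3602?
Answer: -8828683/2451 ≈ -3602.1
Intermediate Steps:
u(w, q) = -18 + q (u(w, q) = (-12 + q) - 6 = -18 + q)
(346 + ((2 - 3)² - 12)*15)/(-2428 + u(32, -5)) - 3602 = (346 + ((2 - 3)² - 12)*15)/(-2428 + (-18 - 5)) - 3602 = (346 + ((-1)² - 12)*15)/(-2428 - 23) - 3602 = (346 + (1 - 12)*15)/(-2451) - 3602 = (346 - 11*15)*(-1/2451) - 3602 = (346 - 165)*(-1/2451) - 3602 = 181*(-1/2451) - 3602 = -181/2451 - 3602 = -8828683/2451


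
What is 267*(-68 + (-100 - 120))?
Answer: -76896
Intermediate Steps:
267*(-68 + (-100 - 120)) = 267*(-68 - 220) = 267*(-288) = -76896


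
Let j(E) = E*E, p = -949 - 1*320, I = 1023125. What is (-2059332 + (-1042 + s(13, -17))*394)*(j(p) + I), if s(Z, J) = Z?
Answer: -6490905686388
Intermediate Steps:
p = -1269 (p = -949 - 320 = -1269)
j(E) = E²
(-2059332 + (-1042 + s(13, -17))*394)*(j(p) + I) = (-2059332 + (-1042 + 13)*394)*((-1269)² + 1023125) = (-2059332 - 1029*394)*(1610361 + 1023125) = (-2059332 - 405426)*2633486 = -2464758*2633486 = -6490905686388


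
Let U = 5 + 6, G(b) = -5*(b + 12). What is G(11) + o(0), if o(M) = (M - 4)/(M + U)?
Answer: -1269/11 ≈ -115.36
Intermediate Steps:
G(b) = -60 - 5*b (G(b) = -5*(12 + b) = -60 - 5*b)
U = 11
o(M) = (-4 + M)/(11 + M) (o(M) = (M - 4)/(M + 11) = (-4 + M)/(11 + M))
G(11) + o(0) = (-60 - 5*11) + (-4 + 0)/(11 + 0) = (-60 - 55) - 4/11 = -115 + (1/11)*(-4) = -115 - 4/11 = -1269/11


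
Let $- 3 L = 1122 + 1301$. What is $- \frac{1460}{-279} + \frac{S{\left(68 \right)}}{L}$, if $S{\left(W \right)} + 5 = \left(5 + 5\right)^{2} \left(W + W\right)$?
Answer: $- \frac{7841435}{676017} \approx -11.599$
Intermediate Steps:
$S{\left(W \right)} = -5 + 200 W$ ($S{\left(W \right)} = -5 + \left(5 + 5\right)^{2} \left(W + W\right) = -5 + 10^{2} \cdot 2 W = -5 + 100 \cdot 2 W = -5 + 200 W$)
$L = - \frac{2423}{3}$ ($L = - \frac{1122 + 1301}{3} = \left(- \frac{1}{3}\right) 2423 = - \frac{2423}{3} \approx -807.67$)
$- \frac{1460}{-279} + \frac{S{\left(68 \right)}}{L} = - \frac{1460}{-279} + \frac{-5 + 200 \cdot 68}{- \frac{2423}{3}} = \left(-1460\right) \left(- \frac{1}{279}\right) + \left(-5 + 13600\right) \left(- \frac{3}{2423}\right) = \frac{1460}{279} + 13595 \left(- \frac{3}{2423}\right) = \frac{1460}{279} - \frac{40785}{2423} = - \frac{7841435}{676017}$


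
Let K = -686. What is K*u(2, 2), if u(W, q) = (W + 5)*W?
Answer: -9604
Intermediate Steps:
u(W, q) = W*(5 + W) (u(W, q) = (5 + W)*W = W*(5 + W))
K*u(2, 2) = -1372*(5 + 2) = -1372*7 = -686*14 = -9604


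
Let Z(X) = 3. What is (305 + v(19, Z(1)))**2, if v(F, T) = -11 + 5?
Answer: 89401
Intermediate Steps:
v(F, T) = -6
(305 + v(19, Z(1)))**2 = (305 - 6)**2 = 299**2 = 89401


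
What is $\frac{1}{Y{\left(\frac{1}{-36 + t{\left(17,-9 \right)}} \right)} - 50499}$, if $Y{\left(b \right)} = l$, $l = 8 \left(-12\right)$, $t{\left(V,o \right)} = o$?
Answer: $- \frac{1}{50595} \approx -1.9765 \cdot 10^{-5}$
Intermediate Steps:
$l = -96$
$Y{\left(b \right)} = -96$
$\frac{1}{Y{\left(\frac{1}{-36 + t{\left(17,-9 \right)}} \right)} - 50499} = \frac{1}{-96 - 50499} = \frac{1}{-50595} = - \frac{1}{50595}$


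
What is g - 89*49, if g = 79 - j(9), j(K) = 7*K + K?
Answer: -4354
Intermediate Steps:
j(K) = 8*K
g = 7 (g = 79 - 8*9 = 79 - 1*72 = 79 - 72 = 7)
g - 89*49 = 7 - 89*49 = 7 - 4361 = -4354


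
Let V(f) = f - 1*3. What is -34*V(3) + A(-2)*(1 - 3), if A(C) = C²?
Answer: -8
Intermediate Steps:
V(f) = -3 + f (V(f) = f - 3 = -3 + f)
-34*V(3) + A(-2)*(1 - 3) = -34*(-3 + 3) + (-2)²*(1 - 3) = -34*0 + 4*(-2) = 0 - 8 = -8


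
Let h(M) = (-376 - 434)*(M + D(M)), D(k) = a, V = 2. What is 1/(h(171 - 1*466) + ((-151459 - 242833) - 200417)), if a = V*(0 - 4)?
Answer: -1/349279 ≈ -2.8630e-6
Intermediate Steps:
a = -8 (a = 2*(0 - 4) = 2*(-4) = -8)
D(k) = -8
h(M) = 6480 - 810*M (h(M) = (-376 - 434)*(M - 8) = -810*(-8 + M) = 6480 - 810*M)
1/(h(171 - 1*466) + ((-151459 - 242833) - 200417)) = 1/((6480 - 810*(171 - 1*466)) + ((-151459 - 242833) - 200417)) = 1/((6480 - 810*(171 - 466)) + (-394292 - 200417)) = 1/((6480 - 810*(-295)) - 594709) = 1/((6480 + 238950) - 594709) = 1/(245430 - 594709) = 1/(-349279) = -1/349279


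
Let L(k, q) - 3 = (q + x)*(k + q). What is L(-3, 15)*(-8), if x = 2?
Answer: -1656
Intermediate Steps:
L(k, q) = 3 + (2 + q)*(k + q) (L(k, q) = 3 + (q + 2)*(k + q) = 3 + (2 + q)*(k + q))
L(-3, 15)*(-8) = (3 + 15**2 + 2*(-3) + 2*15 - 3*15)*(-8) = (3 + 225 - 6 + 30 - 45)*(-8) = 207*(-8) = -1656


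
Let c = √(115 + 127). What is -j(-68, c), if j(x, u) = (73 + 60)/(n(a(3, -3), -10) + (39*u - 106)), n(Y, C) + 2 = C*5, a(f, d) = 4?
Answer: -10507/171559 - 57057*√2/343118 ≈ -0.29641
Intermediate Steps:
c = 11*√2 (c = √242 = 11*√2 ≈ 15.556)
n(Y, C) = -2 + 5*C (n(Y, C) = -2 + C*5 = -2 + 5*C)
j(x, u) = 133/(-158 + 39*u) (j(x, u) = (73 + 60)/((-2 + 5*(-10)) + (39*u - 106)) = 133/((-2 - 50) + (-106 + 39*u)) = 133/(-52 + (-106 + 39*u)) = 133/(-158 + 39*u))
-j(-68, c) = -133/(-158 + 39*(11*√2)) = -133/(-158 + 429*√2)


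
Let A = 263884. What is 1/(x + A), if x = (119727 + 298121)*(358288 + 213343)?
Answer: 1/238855133972 ≈ 4.1866e-12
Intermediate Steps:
x = 238854870088 (x = 417848*571631 = 238854870088)
1/(x + A) = 1/(238854870088 + 263884) = 1/238855133972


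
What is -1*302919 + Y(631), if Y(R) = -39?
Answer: -302958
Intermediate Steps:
-1*302919 + Y(631) = -1*302919 - 39 = -302919 - 39 = -302958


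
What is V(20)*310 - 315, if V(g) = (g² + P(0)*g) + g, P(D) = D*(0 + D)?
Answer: 129885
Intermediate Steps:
P(D) = D² (P(D) = D*D = D²)
V(g) = g + g² (V(g) = (g² + 0²*g) + g = (g² + 0*g) + g = (g² + 0) + g = g² + g = g + g²)
V(20)*310 - 315 = (20*(1 + 20))*310 - 315 = (20*21)*310 - 315 = 420*310 - 315 = 130200 - 315 = 129885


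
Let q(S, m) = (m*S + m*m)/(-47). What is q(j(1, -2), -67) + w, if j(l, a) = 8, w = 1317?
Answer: 57946/47 ≈ 1232.9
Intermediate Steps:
q(S, m) = -m²/47 - S*m/47 (q(S, m) = (S*m + m²)*(-1/47) = (m² + S*m)*(-1/47) = -m²/47 - S*m/47)
q(j(1, -2), -67) + w = -1/47*(-67)*(8 - 67) + 1317 = -1/47*(-67)*(-59) + 1317 = -3953/47 + 1317 = 57946/47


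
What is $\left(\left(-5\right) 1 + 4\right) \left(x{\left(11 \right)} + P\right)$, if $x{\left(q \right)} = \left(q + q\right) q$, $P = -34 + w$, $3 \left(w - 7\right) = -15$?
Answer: $-210$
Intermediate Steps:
$w = 2$ ($w = 7 + \frac{1}{3} \left(-15\right) = 7 - 5 = 2$)
$P = -32$ ($P = -34 + 2 = -32$)
$x{\left(q \right)} = 2 q^{2}$ ($x{\left(q \right)} = 2 q q = 2 q^{2}$)
$\left(\left(-5\right) 1 + 4\right) \left(x{\left(11 \right)} + P\right) = \left(\left(-5\right) 1 + 4\right) \left(2 \cdot 11^{2} - 32\right) = \left(-5 + 4\right) \left(2 \cdot 121 - 32\right) = - (242 - 32) = \left(-1\right) 210 = -210$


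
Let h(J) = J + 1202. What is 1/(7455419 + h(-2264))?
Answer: 1/7454357 ≈ 1.3415e-7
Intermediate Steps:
h(J) = 1202 + J
1/(7455419 + h(-2264)) = 1/(7455419 + (1202 - 2264)) = 1/(7455419 - 1062) = 1/7454357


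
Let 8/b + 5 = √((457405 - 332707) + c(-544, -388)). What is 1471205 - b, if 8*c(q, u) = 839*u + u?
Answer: 123482649225/83933 - 8*√83958/83933 ≈ 1.4712e+6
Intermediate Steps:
c(q, u) = 105*u (c(q, u) = (839*u + u)/8 = (840*u)/8 = 105*u)
b = 8/(-5 + √83958) (b = 8/(-5 + √((457405 - 332707) + 105*(-388))) = 8/(-5 + √(124698 - 40740)) = 8/(-5 + √83958) ≈ 0.028094)
1471205 - b = 1471205 - (40/83933 + 8*√83958/83933) = 1471205 + (-40/83933 - 8*√83958/83933) = 123482649225/83933 - 8*√83958/83933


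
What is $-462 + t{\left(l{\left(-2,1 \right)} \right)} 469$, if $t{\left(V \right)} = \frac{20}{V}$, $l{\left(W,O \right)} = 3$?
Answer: $\frac{7994}{3} \approx 2664.7$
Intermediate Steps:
$-462 + t{\left(l{\left(-2,1 \right)} \right)} 469 = -462 + \frac{20}{3} \cdot 469 = -462 + \frac{9380}{3} = \frac{7994}{3}$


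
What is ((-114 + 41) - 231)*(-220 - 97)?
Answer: 96368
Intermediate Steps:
((-114 + 41) - 231)*(-220 - 97) = (-73 - 231)*(-317) = -304*(-317) = 96368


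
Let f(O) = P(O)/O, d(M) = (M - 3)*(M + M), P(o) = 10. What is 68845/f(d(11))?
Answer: 1211672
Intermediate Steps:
d(M) = 2*M*(-3 + M) (d(M) = (-3 + M)*(2*M) = 2*M*(-3 + M))
f(O) = 10/O
68845/f(d(11)) = 68845/((10/((2*11*(-3 + 11))))) = 68845/((10/((2*11*8)))) = 68845/((10/176)) = 68845/((10*(1/176))) = 68845/(5/88) = 68845*(88/5) = 1211672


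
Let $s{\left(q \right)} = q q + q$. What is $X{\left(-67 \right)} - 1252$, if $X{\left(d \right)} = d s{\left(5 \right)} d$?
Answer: $133418$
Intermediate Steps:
$s{\left(q \right)} = q + q^{2}$ ($s{\left(q \right)} = q^{2} + q = q + q^{2}$)
$X{\left(d \right)} = 30 d^{2}$ ($X{\left(d \right)} = d 5 \left(1 + 5\right) d = d 5 \cdot 6 d = d 30 d = 30 d d = 30 d^{2}$)
$X{\left(-67 \right)} - 1252 = 30 \left(-67\right)^{2} - 1252 = 30 \cdot 4489 - 1252 = 134670 - 1252 = 133418$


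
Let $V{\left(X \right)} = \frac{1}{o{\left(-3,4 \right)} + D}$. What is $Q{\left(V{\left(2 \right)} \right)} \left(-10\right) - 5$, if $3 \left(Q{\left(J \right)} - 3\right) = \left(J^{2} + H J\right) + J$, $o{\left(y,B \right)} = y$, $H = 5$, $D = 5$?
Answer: $- \frac{275}{6} \approx -45.833$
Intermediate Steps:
$V{\left(X \right)} = \frac{1}{2}$ ($V{\left(X \right)} = \frac{1}{-3 + 5} = \frac{1}{2}$)
$Q{\left(J \right)} = 3 + 2 J + \frac{J^{2}}{3}$ ($Q{\left(J \right)} = 3 + \frac{\left(J^{2} + 5 J\right) + J}{3} = 3 + \frac{J^{2} + 6 J}{3} = 3 + \left(2 J + \frac{J^{2}}{3}\right) = 3 + 2 J + \frac{J^{2}}{3}$)
$Q{\left(V{\left(2 \right)} \right)} \left(-10\right) - 5 = \left(3 + 2 \cdot \frac{1}{2} + \frac{1}{3 \cdot 4}\right) \left(-10\right) - 5 = \left(3 + 1 + \frac{1}{3} \cdot \frac{1}{4}\right) \left(-10\right) - 5 = \left(3 + 1 + \frac{1}{12}\right) \left(-10\right) - 5 = \frac{49}{12} \left(-10\right) - 5 = - \frac{245}{6} - 5 = - \frac{275}{6}$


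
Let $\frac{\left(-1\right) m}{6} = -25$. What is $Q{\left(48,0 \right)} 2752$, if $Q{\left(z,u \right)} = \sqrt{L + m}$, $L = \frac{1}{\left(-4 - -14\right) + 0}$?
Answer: $\frac{1376 \sqrt{15010}}{5} \approx 33716.0$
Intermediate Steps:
$m = 150$ ($m = \left(-6\right) \left(-25\right) = 150$)
$L = \frac{1}{10}$ ($L = \frac{1}{\left(-4 + 14\right) + 0} = \frac{1}{10 + 0} = \frac{1}{10} \approx 0.1$)
$Q{\left(z,u \right)} = \frac{\sqrt{15010}}{10}$ ($Q{\left(z,u \right)} = \sqrt{\frac{1}{10} + 150} = \sqrt{\frac{1501}{10}} = \frac{\sqrt{15010}}{10}$)
$Q{\left(48,0 \right)} 2752 = \frac{\sqrt{15010}}{10} \cdot 2752 = \frac{1376 \sqrt{15010}}{5}$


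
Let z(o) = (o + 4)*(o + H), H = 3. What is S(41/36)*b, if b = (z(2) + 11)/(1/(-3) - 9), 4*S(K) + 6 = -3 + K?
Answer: 11603/1344 ≈ 8.6332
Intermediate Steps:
S(K) = -9/4 + K/4 (S(K) = -3/2 + (-3 + K)/4 = -3/2 + (-¾ + K/4) = -9/4 + K/4)
z(o) = (3 + o)*(4 + o) (z(o) = (o + 4)*(o + 3) = (4 + o)*(3 + o) = (3 + o)*(4 + o))
b = -123/28 (b = ((12 + 2² + 7*2) + 11)/(1/(-3) - 9) = ((12 + 4 + 14) + 11)/(-⅓ - 9) = (30 + 11)/(-28/3) = 41*(-3/28) = -123/28 ≈ -4.3929)
S(41/36)*b = (-9/4 + (41/36)/4)*(-123/28) = (-9/4 + (41*(1/36))/4)*(-123/28) = (-9/4 + (¼)*(41/36))*(-123/28) = (-9/4 + 41/144)*(-123/28) = -283/144*(-123/28) = 11603/1344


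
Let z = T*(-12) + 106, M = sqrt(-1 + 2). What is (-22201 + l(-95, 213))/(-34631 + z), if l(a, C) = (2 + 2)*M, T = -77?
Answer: 22197/33601 ≈ 0.66061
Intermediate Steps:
M = 1 (M = sqrt(1) = 1)
l(a, C) = 4 (l(a, C) = (2 + 2)*1 = 4*1 = 4)
z = 1030 (z = -77*(-12) + 106 = 924 + 106 = 1030)
(-22201 + l(-95, 213))/(-34631 + z) = (-22201 + 4)/(-34631 + 1030) = -22197/(-33601) = -22197*(-1/33601) = 22197/33601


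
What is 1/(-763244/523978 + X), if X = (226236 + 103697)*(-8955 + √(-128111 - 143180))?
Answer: -202795101660854857973/601195267514633651531434768028 - 22646019158109893*I*√271291/601195267514633651531434768028 ≈ -3.3732e-10 - 1.962e-11*I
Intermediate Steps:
X = -2954550015 + 329933*I*√271291 (X = 329933*(-8955 + √(-271291)) = 329933*(-8955 + I*√271291) = -2954550015 + 329933*I*√271291 ≈ -2.9546e+9 + 1.7185e+8*I)
1/(-763244/523978 + X) = 1/(-763244/523978 + (-2954550015 + 329933*I*√271291)) = 1/(-763244*1/523978 + (-2954550015 + 329933*I*√271291)) = 1/(-381622/261989 + (-2954550015 + 329933*I*√271291)) = 1/(-774059604261457/261989 + 329933*I*√271291)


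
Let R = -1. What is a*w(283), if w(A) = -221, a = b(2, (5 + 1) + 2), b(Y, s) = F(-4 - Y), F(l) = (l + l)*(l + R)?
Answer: -18564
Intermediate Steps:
F(l) = 2*l*(-1 + l) (F(l) = (l + l)*(l - 1) = (2*l)*(-1 + l) = 2*l*(-1 + l))
b(Y, s) = 2*(-5 - Y)*(-4 - Y) (b(Y, s) = 2*(-4 - Y)*(-1 + (-4 - Y)) = 2*(-4 - Y)*(-5 - Y) = 2*(-5 - Y)*(-4 - Y))
a = 84 (a = 2*(4 + 2)*(5 + 2) = 2*6*7 = 84)
a*w(283) = 84*(-221) = -18564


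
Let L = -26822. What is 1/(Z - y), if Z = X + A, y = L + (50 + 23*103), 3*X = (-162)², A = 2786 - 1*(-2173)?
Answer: 1/38110 ≈ 2.6240e-5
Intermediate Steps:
A = 4959 (A = 2786 + 2173 = 4959)
X = 8748 (X = (⅓)*(-162)² = (⅓)*26244 = 8748)
y = -24403 (y = -26822 + (50 + 23*103) = -26822 + (50 + 2369) = -26822 + 2419 = -24403)
Z = 13707 (Z = 8748 + 4959 = 13707)
1/(Z - y) = 1/(13707 - 1*(-24403)) = 1/(13707 + 24403) = 1/38110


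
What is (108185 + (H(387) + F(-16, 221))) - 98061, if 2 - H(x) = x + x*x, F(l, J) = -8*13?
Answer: -140134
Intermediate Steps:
F(l, J) = -104
H(x) = 2 - x - x**2 (H(x) = 2 - (x + x*x) = 2 - (x + x**2) = 2 + (-x - x**2) = 2 - x - x**2)
(108185 + (H(387) + F(-16, 221))) - 98061 = (108185 + ((2 - 1*387 - 1*387**2) - 104)) - 98061 = (108185 + ((2 - 387 - 1*149769) - 104)) - 98061 = (108185 + ((2 - 387 - 149769) - 104)) - 98061 = (108185 + (-150154 - 104)) - 98061 = (108185 - 150258) - 98061 = -42073 - 98061 = -140134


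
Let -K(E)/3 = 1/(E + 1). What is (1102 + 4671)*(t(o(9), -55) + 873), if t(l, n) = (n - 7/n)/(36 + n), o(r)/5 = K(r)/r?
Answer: 5284044219/1045 ≈ 5.0565e+6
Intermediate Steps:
K(E) = -3/(1 + E) (K(E) = -3/(E + 1) = -3/(1 + E))
o(r) = -15/(r*(1 + r)) (o(r) = 5*((-3/(1 + r))/r) = 5*(-3/(r*(1 + r))) = -15/(r*(1 + r)))
t(l, n) = (n - 7/n)/(36 + n)
(1102 + 4671)*(t(o(9), -55) + 873) = (1102 + 4671)*((-7 + (-55)²)/((-55)*(36 - 55)) + 873) = 5773*(-1/55*(-7 + 3025)/(-19) + 873) = 5773*(-1/55*(-1/19)*3018 + 873) = 5773*(3018/1045 + 873) = 5773*(915303/1045) = 5284044219/1045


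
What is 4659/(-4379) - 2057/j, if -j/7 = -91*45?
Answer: -142557838/125524035 ≈ -1.1357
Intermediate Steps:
j = 28665 (j = -(-637)*45 = -7*(-4095) = 28665)
4659/(-4379) - 2057/j = 4659/(-4379) - 2057/28665 = 4659*(-1/4379) - 2057*1/28665 = -4659/4379 - 2057/28665 = -142557838/125524035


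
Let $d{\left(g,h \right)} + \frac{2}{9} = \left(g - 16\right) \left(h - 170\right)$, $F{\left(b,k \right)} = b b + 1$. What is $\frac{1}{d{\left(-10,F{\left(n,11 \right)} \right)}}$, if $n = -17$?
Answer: $- \frac{9}{28082} \approx -0.00032049$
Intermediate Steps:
$F{\left(b,k \right)} = 1 + b^{2}$ ($F{\left(b,k \right)} = b^{2} + 1 = 1 + b^{2}$)
$d{\left(g,h \right)} = - \frac{2}{9} + \left(-170 + h\right) \left(-16 + g\right)$ ($d{\left(g,h \right)} = - \frac{2}{9} + \left(g - 16\right) \left(h - 170\right) = - \frac{2}{9} + \left(-16 + g\right) \left(-170 + h\right) = - \frac{2}{9} + \left(-170 + h\right) \left(-16 + g\right)$)
$\frac{1}{d{\left(-10,F{\left(n,11 \right)} \right)}} = \frac{1}{\frac{24478}{9} - -1700 - 16 \left(1 + \left(-17\right)^{2}\right) - 10 \left(1 + \left(-17\right)^{2}\right)} = \frac{1}{\frac{24478}{9} + 1700 - 16 \left(1 + 289\right) - 10 \left(1 + 289\right)} = \frac{1}{\frac{24478}{9} + 1700 - 4640 - 2900} = \frac{1}{- \frac{28082}{9}} = - \frac{9}{28082}$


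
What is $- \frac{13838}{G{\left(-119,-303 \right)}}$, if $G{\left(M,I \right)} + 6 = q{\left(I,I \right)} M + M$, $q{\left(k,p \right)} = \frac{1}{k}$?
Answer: $\frac{2096457}{18878} \approx 111.05$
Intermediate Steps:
$G{\left(M,I \right)} = -6 + M + \frac{M}{I}$ ($G{\left(M,I \right)} = -6 + \left(\frac{M}{I} + M\right) = -6 + \left(M + \frac{M}{I}\right) = -6 + M + \frac{M}{I}$)
$- \frac{13838}{G{\left(-119,-303 \right)}} = - \frac{13838}{-6 - 119 - \frac{119}{-303}} = - \frac{13838}{-6 - 119 - - \frac{119}{303}} = - \frac{13838}{-6 - 119 + \frac{119}{303}} = - \frac{13838}{- \frac{37756}{303}} = \left(-13838\right) \left(- \frac{303}{37756}\right) = \frac{2096457}{18878}$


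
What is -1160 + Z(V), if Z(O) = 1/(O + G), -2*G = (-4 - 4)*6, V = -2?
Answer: -25519/22 ≈ -1160.0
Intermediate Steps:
G = 24 (G = -(-4 - 4)*6/2 = -(-4)*6 = -½*(-48) = 24)
Z(O) = 1/(24 + O) (Z(O) = 1/(O + 24) = 1/(24 + O))
-1160 + Z(V) = -1160 + 1/(24 - 2) = -1160 + 1/22 = -25519/22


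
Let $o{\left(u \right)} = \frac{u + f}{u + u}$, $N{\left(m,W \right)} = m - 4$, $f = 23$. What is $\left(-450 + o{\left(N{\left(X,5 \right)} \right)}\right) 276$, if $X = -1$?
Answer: $- \frac{623484}{5} \approx -1.247 \cdot 10^{5}$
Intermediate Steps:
$N{\left(m,W \right)} = -4 + m$
$o{\left(u \right)} = \frac{23 + u}{2 u}$ ($o{\left(u \right)} = \frac{u + 23}{u + u} = \frac{23 + u}{2 u}$)
$\left(-450 + o{\left(N{\left(X,5 \right)} \right)}\right) 276 = \left(-450 + \frac{23 - 5}{2 \left(-4 - 1\right)}\right) 276 = \left(-450 + \frac{23 - 5}{2 \left(-5\right)}\right) 276 = \left(-450 + \frac{1}{2} \left(- \frac{1}{5}\right) 18\right) 276 = \left(-450 - \frac{9}{5}\right) 276 = \left(- \frac{2259}{5}\right) 276 = - \frac{623484}{5}$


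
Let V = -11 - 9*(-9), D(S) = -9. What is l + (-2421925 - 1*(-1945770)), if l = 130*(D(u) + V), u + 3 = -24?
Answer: -468225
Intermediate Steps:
u = -27 (u = -3 - 24 = -27)
V = 70 (V = -11 + 81 = 70)
l = 7930 (l = 130*(-9 + 70) = 130*61 = 7930)
l + (-2421925 - 1*(-1945770)) = 7930 + (-2421925 - 1*(-1945770)) = 7930 + (-2421925 + 1945770) = 7930 - 476155 = -468225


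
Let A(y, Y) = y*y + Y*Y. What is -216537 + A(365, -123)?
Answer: -68183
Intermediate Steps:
A(y, Y) = Y² + y² (A(y, Y) = y² + Y² = Y² + y²)
-216537 + A(365, -123) = -216537 + ((-123)² + 365²) = -216537 + (15129 + 133225) = -216537 + 148354 = -68183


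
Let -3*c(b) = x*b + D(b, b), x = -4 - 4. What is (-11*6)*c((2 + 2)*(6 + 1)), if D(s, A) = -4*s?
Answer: -7392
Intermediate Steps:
x = -8
c(b) = 4*b (c(b) = -(-8*b - 4*b)/3 = -(-4)*b = 4*b)
(-11*6)*c((2 + 2)*(6 + 1)) = (-11*6)*(4*((2 + 2)*(6 + 1))) = -264*4*7 = -264*28 = -66*112 = -7392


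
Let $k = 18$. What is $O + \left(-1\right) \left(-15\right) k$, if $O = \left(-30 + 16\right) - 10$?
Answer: $246$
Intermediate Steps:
$O = -24$ ($O = -14 - 10 = -24$)
$O + \left(-1\right) \left(-15\right) k = -24 + \left(-1\right) \left(-15\right) 18 = -24 + 15 \cdot 18 = -24 + 270 = 246$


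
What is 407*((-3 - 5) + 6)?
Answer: -814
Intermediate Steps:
407*((-3 - 5) + 6) = 407*(-8 + 6) = 407*(-2) = -814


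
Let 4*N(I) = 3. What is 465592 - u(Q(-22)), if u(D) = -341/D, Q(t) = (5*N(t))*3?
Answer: 20953004/45 ≈ 4.6562e+5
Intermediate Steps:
N(I) = ¾ (N(I) = (¼)*3 = ¾)
Q(t) = 45/4 (Q(t) = (5*(¾))*3 = (15/4)*3 = 45/4)
465592 - u(Q(-22)) = 465592 - (-341)/45/4 = 465592 - (-341)*4/45 = 465592 - 1*(-1364/45) = 465592 + 1364/45 = 20953004/45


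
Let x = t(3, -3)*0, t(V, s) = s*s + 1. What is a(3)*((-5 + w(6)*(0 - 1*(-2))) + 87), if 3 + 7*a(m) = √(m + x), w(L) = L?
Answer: -282/7 + 94*√3/7 ≈ -17.027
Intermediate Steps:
t(V, s) = 1 + s² (t(V, s) = s² + 1 = 1 + s²)
x = 0 (x = (1 + (-3)²)*0 = (1 + 9)*0 = 10*0 = 0)
a(m) = -3/7 + √m/7 (a(m) = -3/7 + √(m + 0)/7 = -3/7 + √m/7)
a(3)*((-5 + w(6)*(0 - 1*(-2))) + 87) = (-3/7 + √3/7)*((-5 + 6*(0 - 1*(-2))) + 87) = (-3/7 + √3/7)*((-5 + 6*(0 + 2)) + 87) = (-3/7 + √3/7)*((-5 + 6*2) + 87) = (-3/7 + √3/7)*((-5 + 12) + 87) = (-3/7 + √3/7)*(7 + 87) = (-3/7 + √3/7)*94 = -282/7 + 94*√3/7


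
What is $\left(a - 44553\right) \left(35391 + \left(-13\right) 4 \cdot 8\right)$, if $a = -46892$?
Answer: $-3198288875$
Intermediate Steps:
$\left(a - 44553\right) \left(35391 + \left(-13\right) 4 \cdot 8\right) = \left(-46892 - 44553\right) \left(35391 + \left(-13\right) 4 \cdot 8\right) = - 91445 \left(35391 - 416\right) = \left(-91445\right) 34975 = -3198288875$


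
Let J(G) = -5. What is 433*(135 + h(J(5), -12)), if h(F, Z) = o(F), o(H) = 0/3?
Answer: 58455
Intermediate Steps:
o(H) = 0 (o(H) = 0*(1/3) = 0)
h(F, Z) = 0
433*(135 + h(J(5), -12)) = 433*(135 + 0) = 433*135 = 58455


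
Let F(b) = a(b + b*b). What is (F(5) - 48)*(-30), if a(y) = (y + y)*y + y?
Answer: -53460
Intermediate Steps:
a(y) = y + 2*y² (a(y) = (2*y)*y + y = 2*y² + y = y + 2*y²)
F(b) = (b + b²)*(1 + 2*b + 2*b²) (F(b) = (b + b*b)*(1 + 2*(b + b*b)) = (b + b²)*(1 + 2*(b + b²)) = (b + b²)*(1 + (2*b + 2*b²)) = (b + b²)*(1 + 2*b + 2*b²))
(F(5) - 48)*(-30) = (5*(1 + 5)*(1 + 2*5*(1 + 5)) - 48)*(-30) = (5*6*(1 + 2*5*6) - 48)*(-30) = (5*6*(1 + 60) - 48)*(-30) = (5*6*61 - 48)*(-30) = (1830 - 48)*(-30) = 1782*(-30) = -53460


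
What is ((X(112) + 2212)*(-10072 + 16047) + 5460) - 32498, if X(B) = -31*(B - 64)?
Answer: 4298862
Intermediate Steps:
X(B) = 1984 - 31*B (X(B) = -31*(-64 + B) = 1984 - 31*B)
((X(112) + 2212)*(-10072 + 16047) + 5460) - 32498 = (((1984 - 31*112) + 2212)*(-10072 + 16047) + 5460) - 32498 = (((1984 - 3472) + 2212)*5975 + 5460) - 32498 = ((-1488 + 2212)*5975 + 5460) - 32498 = (724*5975 + 5460) - 32498 = (4325900 + 5460) - 32498 = 4331360 - 32498 = 4298862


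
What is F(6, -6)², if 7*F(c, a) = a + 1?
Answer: 25/49 ≈ 0.51020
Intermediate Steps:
F(c, a) = ⅐ + a/7 (F(c, a) = (a + 1)/7 = (1 + a)/7 = ⅐ + a/7)
F(6, -6)² = (⅐ + (⅐)*(-6))² = (⅐ - 6/7)² = (-5/7)² = 25/49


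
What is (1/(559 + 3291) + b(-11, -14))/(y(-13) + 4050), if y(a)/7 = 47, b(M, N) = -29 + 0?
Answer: -111649/16859150 ≈ -0.0066225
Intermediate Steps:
b(M, N) = -29
y(a) = 329 (y(a) = 7*47 = 329)
(1/(559 + 3291) + b(-11, -14))/(y(-13) + 4050) = (1/(559 + 3291) - 29)/(329 + 4050) = (1/3850 - 29)/4379 = (1/3850 - 29)*(1/4379) = -111649/3850*1/4379 = -111649/16859150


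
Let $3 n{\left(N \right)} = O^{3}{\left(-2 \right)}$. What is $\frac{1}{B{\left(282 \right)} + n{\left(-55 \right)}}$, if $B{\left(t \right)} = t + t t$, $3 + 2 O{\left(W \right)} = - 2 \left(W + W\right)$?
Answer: $\frac{24}{1915469} \approx 1.253 \cdot 10^{-5}$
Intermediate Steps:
$O{\left(W \right)} = - \frac{3}{2} - 2 W$ ($O{\left(W \right)} = - \frac{3}{2} + \frac{\left(-2\right) \left(W + W\right)}{2} = - \frac{3}{2} + \frac{\left(-2\right) 2 W}{2} = - \frac{3}{2} + \frac{\left(-4\right) W}{2} = - \frac{3}{2} - 2 W$)
$B{\left(t \right)} = t + t^{2}$
$n{\left(N \right)} = \frac{125}{24}$ ($n{\left(N \right)} = \frac{\left(- \frac{3}{2} - -4\right)^{3}}{3} = \frac{\left(- \frac{3}{2} + 4\right)^{3}}{3} = \frac{\left(\frac{5}{2}\right)^{3}}{3} = \frac{1}{3} \cdot \frac{125}{8} = \frac{125}{24}$)
$\frac{1}{B{\left(282 \right)} + n{\left(-55 \right)}} = \frac{1}{282 \left(1 + 282\right) + \frac{125}{24}} = \frac{1}{282 \cdot 283 + \frac{125}{24}} = \frac{1}{79806 + \frac{125}{24}} = \frac{1}{\frac{1915469}{24}} = \frac{24}{1915469}$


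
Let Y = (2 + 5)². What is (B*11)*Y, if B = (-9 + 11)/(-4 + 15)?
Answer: 98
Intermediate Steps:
B = 2/11 ≈ 0.18182
Y = 49 (Y = 7² = 49)
(B*11)*Y = ((2/11)*11)*49 = 2*49 = 98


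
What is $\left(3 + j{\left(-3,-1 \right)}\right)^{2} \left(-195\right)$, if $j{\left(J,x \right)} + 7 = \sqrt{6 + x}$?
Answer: $-4095 + 1560 \sqrt{5} \approx -606.73$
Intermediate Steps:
$j{\left(J,x \right)} = -7 + \sqrt{6 + x}$
$\left(3 + j{\left(-3,-1 \right)}\right)^{2} \left(-195\right) = \left(3 - \left(7 - \sqrt{6 - 1}\right)\right)^{2} \left(-195\right) = \left(3 - \left(7 - \sqrt{5}\right)\right)^{2} \left(-195\right) = \left(-4 + \sqrt{5}\right)^{2} \left(-195\right) = - 195 \left(-4 + \sqrt{5}\right)^{2}$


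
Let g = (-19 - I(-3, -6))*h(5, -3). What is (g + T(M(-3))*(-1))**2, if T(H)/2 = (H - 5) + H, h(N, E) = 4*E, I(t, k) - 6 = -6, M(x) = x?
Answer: 62500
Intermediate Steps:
I(t, k) = 0 (I(t, k) = 6 - 6 = 0)
T(H) = -10 + 4*H (T(H) = 2*((H - 5) + H) = 2*((-5 + H) + H) = 2*(-5 + 2*H) = -10 + 4*H)
g = 228 (g = (-19 - 1*0)*(4*(-3)) = (-19 + 0)*(-12) = -19*(-12) = 228)
(g + T(M(-3))*(-1))**2 = (228 + (-10 + 4*(-3))*(-1))**2 = (228 + (-10 - 12)*(-1))**2 = (228 - 22*(-1))**2 = (228 + 22)**2 = 250**2 = 62500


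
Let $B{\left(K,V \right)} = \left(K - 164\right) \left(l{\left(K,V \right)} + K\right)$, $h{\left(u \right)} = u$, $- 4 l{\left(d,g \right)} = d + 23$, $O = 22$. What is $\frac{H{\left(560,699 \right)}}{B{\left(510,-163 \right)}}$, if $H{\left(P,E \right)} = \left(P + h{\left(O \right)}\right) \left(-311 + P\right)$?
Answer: $\frac{289836}{260711} \approx 1.1117$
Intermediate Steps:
$l{\left(d,g \right)} = - \frac{23}{4} - \frac{d}{4}$ ($l{\left(d,g \right)} = - \frac{d + 23}{4} = - \frac{23 + d}{4} = - \frac{23}{4} - \frac{d}{4}$)
$B{\left(K,V \right)} = \left(-164 + K\right) \left(- \frac{23}{4} + \frac{3 K}{4}\right)$ ($B{\left(K,V \right)} = \left(K - 164\right) \left(\left(- \frac{23}{4} - \frac{K}{4}\right) + K\right) = \left(-164 + K\right) \left(- \frac{23}{4} + \frac{3 K}{4}\right)$)
$H{\left(P,E \right)} = \left(-311 + P\right) \left(22 + P\right)$ ($H{\left(P,E \right)} = \left(P + 22\right) \left(-311 + P\right) = \left(22 + P\right) \left(-311 + P\right) = \left(-311 + P\right) \left(22 + P\right)$)
$\frac{H{\left(560,699 \right)}}{B{\left(510,-163 \right)}} = \frac{-6842 + 560^{2} - 161840}{943 - \frac{131325}{2} + \frac{3 \cdot 510^{2}}{4}} = \frac{-6842 + 313600 - 161840}{943 - \frac{131325}{2} + \frac{3}{4} \cdot 260100} = \frac{144918}{943 - \frac{131325}{2} + 195075} = \frac{144918}{\frac{260711}{2}} = 144918 \cdot \frac{2}{260711} = \frac{289836}{260711}$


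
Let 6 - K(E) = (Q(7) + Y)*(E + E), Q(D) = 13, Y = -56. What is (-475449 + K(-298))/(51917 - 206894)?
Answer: 501071/154977 ≈ 3.2332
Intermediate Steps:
K(E) = 6 + 86*E (K(E) = 6 - (13 - 56)*(E + E) = 6 - (-43)*2*E = 6 - (-86)*E = 6 + 86*E)
(-475449 + K(-298))/(51917 - 206894) = (-475449 + (6 + 86*(-298)))/(51917 - 206894) = (-475449 + (6 - 25628))/(-154977) = (-475449 - 25622)*(-1/154977) = -501071*(-1/154977) = 501071/154977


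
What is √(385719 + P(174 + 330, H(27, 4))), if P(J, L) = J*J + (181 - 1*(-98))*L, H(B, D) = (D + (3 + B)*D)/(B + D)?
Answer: √640851 ≈ 800.53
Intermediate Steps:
H(B, D) = (D + D*(3 + B))/(B + D)
P(J, L) = J² + 279*L (P(J, L) = J² + (181 + 98)*L = J² + 279*L)
√(385719 + P(174 + 330, H(27, 4))) = √(385719 + ((174 + 330)² + 279*(4*(4 + 27)/(27 + 4)))) = √(385719 + (504² + 279*(4*31/31))) = √(385719 + (254016 + 279*(4*(1/31)*31))) = √(385719 + (254016 + 279*4)) = √(385719 + (254016 + 1116)) = √(385719 + 255132) = √640851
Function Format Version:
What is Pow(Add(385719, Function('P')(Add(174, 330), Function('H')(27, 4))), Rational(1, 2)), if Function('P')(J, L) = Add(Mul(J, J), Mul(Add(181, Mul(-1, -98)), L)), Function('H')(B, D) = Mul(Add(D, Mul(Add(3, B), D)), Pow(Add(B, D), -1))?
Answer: Pow(640851, Rational(1, 2)) ≈ 800.53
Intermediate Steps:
Function('H')(B, D) = Mul(Pow(Add(B, D), -1), Add(D, Mul(D, Add(3, B)))) (Function('H')(B, D) = Mul(Add(D, Mul(D, Add(3, B))), Pow(Add(B, D), -1)) = Mul(Pow(Add(B, D), -1), Add(D, Mul(D, Add(3, B)))))
Function('P')(J, L) = Add(Pow(J, 2), Mul(279, L)) (Function('P')(J, L) = Add(Pow(J, 2), Mul(Add(181, 98), L)) = Add(Pow(J, 2), Mul(279, L)))
Pow(Add(385719, Function('P')(Add(174, 330), Function('H')(27, 4))), Rational(1, 2)) = Pow(Add(385719, Add(Pow(Add(174, 330), 2), Mul(279, Mul(4, Pow(Add(27, 4), -1), Add(4, 27))))), Rational(1, 2)) = Pow(Add(385719, Add(Pow(504, 2), Mul(279, Mul(4, Pow(31, -1), 31)))), Rational(1, 2)) = Pow(Add(385719, Add(254016, Mul(279, Mul(4, Rational(1, 31), 31)))), Rational(1, 2)) = Pow(Add(385719, Add(254016, Mul(279, 4))), Rational(1, 2)) = Pow(Add(385719, Add(254016, 1116)), Rational(1, 2)) = Pow(Add(385719, 255132), Rational(1, 2)) = Pow(640851, Rational(1, 2))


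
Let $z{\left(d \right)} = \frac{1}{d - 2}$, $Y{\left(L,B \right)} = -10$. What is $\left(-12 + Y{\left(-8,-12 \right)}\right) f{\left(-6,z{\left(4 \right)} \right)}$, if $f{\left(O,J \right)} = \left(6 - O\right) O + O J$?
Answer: $1650$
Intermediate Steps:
$z{\left(d \right)} = \frac{1}{-2 + d}$
$f{\left(O,J \right)} = J O + O \left(6 - O\right)$ ($f{\left(O,J \right)} = O \left(6 - O\right) + J O = J O + O \left(6 - O\right)$)
$\left(-12 + Y{\left(-8,-12 \right)}\right) f{\left(-6,z{\left(4 \right)} \right)} = \left(-12 - 10\right) \left(- 6 \left(6 + \frac{1}{-2 + 4} - -6\right)\right) = - 22 \left(- 6 \left(6 + \frac{1}{2} + 6\right)\right) = - 22 \left(\left(-6\right) \frac{25}{2}\right) = \left(-22\right) \left(-75\right) = 1650$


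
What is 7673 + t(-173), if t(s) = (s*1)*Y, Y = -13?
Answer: 9922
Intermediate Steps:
t(s) = -13*s (t(s) = (s*1)*(-13) = s*(-13) = -13*s)
7673 + t(-173) = 7673 - 13*(-173) = 7673 + 2249 = 9922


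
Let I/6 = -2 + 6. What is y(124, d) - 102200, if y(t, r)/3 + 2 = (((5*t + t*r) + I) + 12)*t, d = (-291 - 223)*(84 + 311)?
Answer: -9365226014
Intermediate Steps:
I = 24 (I = 6*(-2 + 6) = 6*4 = 24)
d = -203030 (d = -514*395 = -203030)
y(t, r) = -6 + 3*t*(36 + 5*t + r*t) (y(t, r) = -6 + 3*((((5*t + t*r) + 24) + 12)*t) = -6 + 3*((((5*t + r*t) + 24) + 12)*t) = -6 + 3*(((24 + 5*t + r*t) + 12)*t) = -6 + 3*((36 + 5*t + r*t)*t) = -6 + 3*(t*(36 + 5*t + r*t)) = -6 + 3*t*(36 + 5*t + r*t))
y(124, d) - 102200 = (-6 + 15*124² + 108*124 + 3*(-203030)*124²) - 102200 = (-6 + 15*15376 + 13392 + 3*(-203030)*15376) - 102200 = (-6 + 230640 + 13392 - 9365367840) - 102200 = -9365123814 - 102200 = -9365226014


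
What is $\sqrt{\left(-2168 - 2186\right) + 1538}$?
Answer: $16 i \sqrt{11} \approx 53.066 i$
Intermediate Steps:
$\sqrt{\left(-2168 - 2186\right) + 1538} = \sqrt{-4354 + 1538} = \sqrt{-2816} = 16 i \sqrt{11}$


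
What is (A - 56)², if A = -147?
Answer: 41209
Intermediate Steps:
(A - 56)² = (-147 - 56)² = (-203)² = 41209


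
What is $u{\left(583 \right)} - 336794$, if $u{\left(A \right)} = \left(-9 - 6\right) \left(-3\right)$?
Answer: $-336749$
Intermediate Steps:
$u{\left(A \right)} = 45$ ($u{\left(A \right)} = \left(-15\right) \left(-3\right) = 45$)
$u{\left(583 \right)} - 336794 = 45 - 336794 = -336749$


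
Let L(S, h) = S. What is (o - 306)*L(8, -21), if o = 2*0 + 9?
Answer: -2376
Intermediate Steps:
o = 9 (o = 0 + 9 = 9)
(o - 306)*L(8, -21) = (9 - 306)*8 = -297*8 = -2376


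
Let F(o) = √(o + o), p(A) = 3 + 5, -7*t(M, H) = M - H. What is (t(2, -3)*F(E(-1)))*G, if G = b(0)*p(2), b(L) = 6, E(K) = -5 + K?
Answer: -480*I*√3/7 ≈ -118.77*I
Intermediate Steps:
t(M, H) = -M/7 + H/7 (t(M, H) = -(M - H)/7 = -M/7 + H/7)
p(A) = 8
F(o) = √2*√o (F(o) = √(2*o) = √2*√o)
G = 48 (G = 6*8 = 48)
(t(2, -3)*F(E(-1)))*G = ((-⅐*2 + (⅐)*(-3))*(√2*√(-5 - 1)))*48 = ((-2/7 - 3/7)*(√2*√(-6)))*48 = -5*√2*I*√6/7*48 = -10*I*√3/7*48 = -480*I*√3/7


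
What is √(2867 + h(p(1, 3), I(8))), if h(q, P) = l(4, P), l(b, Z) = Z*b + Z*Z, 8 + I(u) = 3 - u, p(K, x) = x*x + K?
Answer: 2*√746 ≈ 54.626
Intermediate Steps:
p(K, x) = K + x² (p(K, x) = x² + K = K + x²)
I(u) = -5 - u (I(u) = -8 + (3 - u) = -5 - u)
l(b, Z) = Z² + Z*b (l(b, Z) = Z*b + Z² = Z² + Z*b)
h(q, P) = P*(4 + P) (h(q, P) = P*(P + 4) = P*(4 + P))
√(2867 + h(p(1, 3), I(8))) = √(2867 + (-5 - 1*8)*(4 + (-5 - 1*8))) = √(2867 + (-5 - 8)*(4 + (-5 - 8))) = √(2867 - 13*(4 - 13)) = √(2867 - 13*(-9)) = √(2867 + 117) = √2984 = 2*√746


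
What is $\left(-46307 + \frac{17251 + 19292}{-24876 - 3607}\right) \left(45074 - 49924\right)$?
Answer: $\frac{492088022800}{2191} \approx 2.246 \cdot 10^{8}$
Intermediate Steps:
$\left(-46307 + \frac{17251 + 19292}{-24876 - 3607}\right) \left(45074 - 49924\right) = \left(-46307 + \frac{36543}{-28483}\right) \left(-4850\right) = \left(-46307 + 36543 \left(- \frac{1}{28483}\right)\right) \left(-4850\right) = \left(-46307 - \frac{2811}{2191}\right) \left(-4850\right) = \left(- \frac{101461448}{2191}\right) \left(-4850\right) = \frac{492088022800}{2191}$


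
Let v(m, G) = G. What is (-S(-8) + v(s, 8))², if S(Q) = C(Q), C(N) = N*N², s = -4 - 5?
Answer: 270400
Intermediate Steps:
s = -9
C(N) = N³
S(Q) = Q³
(-S(-8) + v(s, 8))² = (-1*(-8)³ + 8)² = (-1*(-512) + 8)² = (512 + 8)² = 520² = 270400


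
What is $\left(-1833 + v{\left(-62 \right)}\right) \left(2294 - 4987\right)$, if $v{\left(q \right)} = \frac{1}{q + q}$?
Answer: $\frac{612100049}{124} \approx 4.9363 \cdot 10^{6}$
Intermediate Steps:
$v{\left(q \right)} = \frac{1}{2 q}$
$\left(-1833 + v{\left(-62 \right)}\right) \left(2294 - 4987\right) = \left(-1833 + \frac{1}{2 \left(-62\right)}\right) \left(2294 - 4987\right) = \left(-1833 + \frac{1}{2} \left(- \frac{1}{62}\right)\right) \left(-2693\right) = \left(-1833 - \frac{1}{124}\right) \left(-2693\right) = \left(- \frac{227293}{124}\right) \left(-2693\right) = \frac{612100049}{124}$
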